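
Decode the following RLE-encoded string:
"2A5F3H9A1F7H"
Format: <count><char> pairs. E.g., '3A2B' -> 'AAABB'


Expanding each <count><char> pair:
  2A -> 'AA'
  5F -> 'FFFFF'
  3H -> 'HHH'
  9A -> 'AAAAAAAAA'
  1F -> 'F'
  7H -> 'HHHHHHH'

Decoded = AAFFFFFHHHAAAAAAAAAFHHHHHHH


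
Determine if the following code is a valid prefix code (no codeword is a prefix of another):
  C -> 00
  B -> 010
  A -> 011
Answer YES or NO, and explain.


Checking each pair (does one codeword prefix another?):
  C='00' vs B='010': no prefix
  C='00' vs A='011': no prefix
  B='010' vs C='00': no prefix
  B='010' vs A='011': no prefix
  A='011' vs C='00': no prefix
  A='011' vs B='010': no prefix
No violation found over all pairs.

YES -- this is a valid prefix code. No codeword is a prefix of any other codeword.


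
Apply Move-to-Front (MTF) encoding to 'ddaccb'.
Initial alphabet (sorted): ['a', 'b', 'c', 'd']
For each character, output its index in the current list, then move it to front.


MTF encoding:
'd': index 3 in ['a', 'b', 'c', 'd'] -> ['d', 'a', 'b', 'c']
'd': index 0 in ['d', 'a', 'b', 'c'] -> ['d', 'a', 'b', 'c']
'a': index 1 in ['d', 'a', 'b', 'c'] -> ['a', 'd', 'b', 'c']
'c': index 3 in ['a', 'd', 'b', 'c'] -> ['c', 'a', 'd', 'b']
'c': index 0 in ['c', 'a', 'd', 'b'] -> ['c', 'a', 'd', 'b']
'b': index 3 in ['c', 'a', 'd', 'b'] -> ['b', 'c', 'a', 'd']


Output: [3, 0, 1, 3, 0, 3]


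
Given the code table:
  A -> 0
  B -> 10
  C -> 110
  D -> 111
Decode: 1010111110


Decoding:
10 -> B
10 -> B
111 -> D
110 -> C


Result: BBDC


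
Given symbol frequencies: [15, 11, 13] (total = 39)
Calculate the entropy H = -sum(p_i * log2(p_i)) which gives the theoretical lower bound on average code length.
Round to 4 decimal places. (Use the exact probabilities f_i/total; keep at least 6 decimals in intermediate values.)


Per-symbol terms -p_i * log2(p_i) with p_i = f_i/39:
  p = 15/39 = 0.384615: log2(p) = -1.378512, -p*log2(p) = 0.530197
  p = 11/39 = 0.282051: log2(p) = -1.825971, -p*log2(p) = 0.515017
  p = 13/39 = 0.333333: log2(p) = -1.584963, -p*log2(p) = 0.528321
H = 0.530197 + 0.515017 + 0.528321 = 1.573535

H = 1.5735 bits/symbol


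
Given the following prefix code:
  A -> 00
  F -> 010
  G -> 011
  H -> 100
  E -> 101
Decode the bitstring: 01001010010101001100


Decoding step by step:
Bits 010 -> F
Bits 010 -> F
Bits 100 -> H
Bits 101 -> E
Bits 010 -> F
Bits 011 -> G
Bits 00 -> A


Decoded message: FFHEFGA


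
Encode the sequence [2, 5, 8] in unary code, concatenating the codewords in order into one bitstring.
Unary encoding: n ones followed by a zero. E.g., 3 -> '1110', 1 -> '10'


Encode each number as n ones followed by a terminating 0:
  2 -> 110 (3 bits)
  5 -> 111110 (6 bits)
  8 -> 111111110 (9 bits)
Total length = 3 + 6 + 9 = 18 bits.

Unary([2, 5, 8]) = 110111110111111110 (18 bits)


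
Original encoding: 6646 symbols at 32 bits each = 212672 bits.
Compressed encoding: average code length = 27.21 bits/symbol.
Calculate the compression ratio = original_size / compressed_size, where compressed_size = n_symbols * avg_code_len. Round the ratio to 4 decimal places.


original_size = n_symbols * orig_bits = 6646 * 32 = 212672 bits
compressed_size = n_symbols * avg_code_len = 6646 * 27.21 = 180837.66 bits
ratio = original_size / compressed_size = 212672 / 180837.66 = 1.176

Compression ratio = 1.176


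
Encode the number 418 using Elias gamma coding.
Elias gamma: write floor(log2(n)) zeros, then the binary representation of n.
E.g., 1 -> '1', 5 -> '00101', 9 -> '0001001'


num_bits = floor(log2(418)) + 1 = 9
leading_zeros = num_bits - 1 = 8
binary(418) = 110100010

Elias gamma(418) = '00000000' + '110100010' = 00000000110100010 (17 bits)


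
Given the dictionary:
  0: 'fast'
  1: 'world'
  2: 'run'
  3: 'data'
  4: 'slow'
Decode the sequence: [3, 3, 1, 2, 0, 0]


Look up each index in the dictionary:
  3 -> 'data'
  3 -> 'data'
  1 -> 'world'
  2 -> 'run'
  0 -> 'fast'
  0 -> 'fast'

Decoded: "data data world run fast fast"


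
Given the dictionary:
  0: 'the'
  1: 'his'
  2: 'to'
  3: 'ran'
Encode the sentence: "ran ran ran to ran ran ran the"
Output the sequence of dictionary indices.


Look up each word in the dictionary:
  'ran' -> 3
  'ran' -> 3
  'ran' -> 3
  'to' -> 2
  'ran' -> 3
  'ran' -> 3
  'ran' -> 3
  'the' -> 0

Encoded: [3, 3, 3, 2, 3, 3, 3, 0]


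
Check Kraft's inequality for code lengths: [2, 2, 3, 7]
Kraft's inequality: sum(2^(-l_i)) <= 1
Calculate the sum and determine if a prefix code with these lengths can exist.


Sum = 2^(-2) + 2^(-2) + 2^(-3) + 2^(-7)
    = 0.25 + 0.25 + 0.125 + 0.0078125
    = 81/128 = 0.6328125
Since 0.6328125 <= 1, Kraft's inequality IS satisfied.
A prefix code with these lengths CAN exist.

Kraft sum = 0.6328125. Satisfied.


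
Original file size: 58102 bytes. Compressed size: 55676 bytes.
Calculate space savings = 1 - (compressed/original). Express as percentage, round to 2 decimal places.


ratio = compressed/original = 55676/58102 = 0.958246
savings = 1 - ratio = 1 - 0.958246 = 0.041754
as a percentage: 0.041754 * 100 = 4.18%

Space savings = 1 - 55676/58102 = 4.18%


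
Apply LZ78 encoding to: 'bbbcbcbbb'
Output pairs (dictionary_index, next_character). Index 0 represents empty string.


LZ78 encoding steps:
Dictionary: {0: ''}
Step 1: w='' (idx 0), next='b' -> output (0, 'b'), add 'b' as idx 1
Step 2: w='b' (idx 1), next='b' -> output (1, 'b'), add 'bb' as idx 2
Step 3: w='' (idx 0), next='c' -> output (0, 'c'), add 'c' as idx 3
Step 4: w='b' (idx 1), next='c' -> output (1, 'c'), add 'bc' as idx 4
Step 5: w='bb' (idx 2), next='b' -> output (2, 'b'), add 'bbb' as idx 5


Encoded: [(0, 'b'), (1, 'b'), (0, 'c'), (1, 'c'), (2, 'b')]


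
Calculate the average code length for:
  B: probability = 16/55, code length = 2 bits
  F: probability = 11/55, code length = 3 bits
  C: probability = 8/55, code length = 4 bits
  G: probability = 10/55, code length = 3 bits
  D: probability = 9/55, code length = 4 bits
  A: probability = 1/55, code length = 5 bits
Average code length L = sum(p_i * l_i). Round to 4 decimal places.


Weighted contributions p_i * l_i:
  B: (16/55) * 2 = 32/55
  F: (11/55) * 3 = 33/55
  C: (8/55) * 4 = 32/55
  G: (10/55) * 3 = 30/55
  D: (9/55) * 4 = 36/55
  A: (1/55) * 5 = 5/55
Sum = (32 + 33 + 32 + 30 + 36 + 5)/55 = 168/55

L = 168/55 = 3.0545 bits/symbol


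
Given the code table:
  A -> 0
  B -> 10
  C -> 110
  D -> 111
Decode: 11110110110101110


Decoding:
111 -> D
10 -> B
110 -> C
110 -> C
10 -> B
111 -> D
0 -> A


Result: DBCCBDA


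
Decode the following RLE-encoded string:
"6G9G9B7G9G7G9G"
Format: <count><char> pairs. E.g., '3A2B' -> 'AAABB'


Expanding each <count><char> pair:
  6G -> 'GGGGGG'
  9G -> 'GGGGGGGGG'
  9B -> 'BBBBBBBBB'
  7G -> 'GGGGGGG'
  9G -> 'GGGGGGGGG'
  7G -> 'GGGGGGG'
  9G -> 'GGGGGGGGG'

Decoded = GGGGGGGGGGGGGGGBBBBBBBBBGGGGGGGGGGGGGGGGGGGGGGGGGGGGGGGG


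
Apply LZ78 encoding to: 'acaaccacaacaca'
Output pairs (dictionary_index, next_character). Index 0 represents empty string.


LZ78 encoding steps:
Dictionary: {0: ''}
Step 1: w='' (idx 0), next='a' -> output (0, 'a'), add 'a' as idx 1
Step 2: w='' (idx 0), next='c' -> output (0, 'c'), add 'c' as idx 2
Step 3: w='a' (idx 1), next='a' -> output (1, 'a'), add 'aa' as idx 3
Step 4: w='c' (idx 2), next='c' -> output (2, 'c'), add 'cc' as idx 4
Step 5: w='a' (idx 1), next='c' -> output (1, 'c'), add 'ac' as idx 5
Step 6: w='aa' (idx 3), next='c' -> output (3, 'c'), add 'aac' as idx 6
Step 7: w='ac' (idx 5), next='a' -> output (5, 'a'), add 'aca' as idx 7


Encoded: [(0, 'a'), (0, 'c'), (1, 'a'), (2, 'c'), (1, 'c'), (3, 'c'), (5, 'a')]


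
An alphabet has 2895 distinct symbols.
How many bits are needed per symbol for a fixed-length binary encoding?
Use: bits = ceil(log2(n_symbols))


log2(2895) = 11.4993
Bracket: 2^11 = 2048 < 2895 <= 2^12 = 4096
So ceil(log2(2895)) = 12

bits = ceil(log2(2895)) = ceil(11.4993) = 12 bits


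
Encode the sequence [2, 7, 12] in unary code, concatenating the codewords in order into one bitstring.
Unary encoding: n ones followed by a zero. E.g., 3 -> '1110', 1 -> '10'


Encode each number as n ones followed by a terminating 0:
  2 -> 110 (3 bits)
  7 -> 11111110 (8 bits)
  12 -> 1111111111110 (13 bits)
Total length = 3 + 8 + 13 = 24 bits.

Unary([2, 7, 12]) = 110111111101111111111110 (24 bits)


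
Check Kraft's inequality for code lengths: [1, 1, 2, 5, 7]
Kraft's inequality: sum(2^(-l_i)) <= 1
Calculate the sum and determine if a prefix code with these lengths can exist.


Sum = 2^(-1) + 2^(-1) + 2^(-2) + 2^(-5) + 2^(-7)
    = 0.5 + 0.5 + 0.25 + 0.03125 + 0.0078125
    = 165/128 = 1.2890625
Since 1.2890625 > 1, Kraft's inequality is NOT satisfied.
A prefix code with these lengths CANNOT exist.

Kraft sum = 1.2890625. Not satisfied.


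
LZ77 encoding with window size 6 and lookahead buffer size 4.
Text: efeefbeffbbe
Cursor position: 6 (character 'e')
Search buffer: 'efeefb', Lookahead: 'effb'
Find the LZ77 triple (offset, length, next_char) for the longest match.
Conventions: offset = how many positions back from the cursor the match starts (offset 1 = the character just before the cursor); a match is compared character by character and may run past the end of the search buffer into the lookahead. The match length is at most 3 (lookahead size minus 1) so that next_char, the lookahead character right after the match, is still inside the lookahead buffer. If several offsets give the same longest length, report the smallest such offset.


Try each offset into the search buffer:
  offset=1 (pos 5, char 'b'): match length 0
  offset=2 (pos 4, char 'f'): match length 0
  offset=3 (pos 3, char 'e'): match length 2
  offset=4 (pos 2, char 'e'): match length 1
  offset=5 (pos 1, char 'f'): match length 0
  offset=6 (pos 0, char 'e'): match length 2
Longest match has length 2, found at offsets 3, 6; take the smallest, offset 3.
next_char = character at position 6 + 2 = 8 -> 'f'

Best match: offset=3, length=2 (matching 'ef' starting at position 3)
LZ77 triple: (3, 2, 'f')


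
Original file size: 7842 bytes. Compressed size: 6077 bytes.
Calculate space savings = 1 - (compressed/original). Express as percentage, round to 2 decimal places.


ratio = compressed/original = 6077/7842 = 0.77493
savings = 1 - ratio = 1 - 0.77493 = 0.22507
as a percentage: 0.22507 * 100 = 22.51%

Space savings = 1 - 6077/7842 = 22.51%


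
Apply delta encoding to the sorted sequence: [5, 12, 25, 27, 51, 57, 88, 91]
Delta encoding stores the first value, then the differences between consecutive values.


First value: 5
Deltas:
  12 - 5 = 7
  25 - 12 = 13
  27 - 25 = 2
  51 - 27 = 24
  57 - 51 = 6
  88 - 57 = 31
  91 - 88 = 3


Delta encoded: [5, 7, 13, 2, 24, 6, 31, 3]


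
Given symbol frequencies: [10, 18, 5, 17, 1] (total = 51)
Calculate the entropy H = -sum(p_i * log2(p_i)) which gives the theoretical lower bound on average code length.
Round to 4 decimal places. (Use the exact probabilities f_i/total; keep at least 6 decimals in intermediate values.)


Per-symbol terms -p_i * log2(p_i) with p_i = f_i/51:
  p = 10/51 = 0.196078: log2(p) = -2.350497, -p*log2(p) = 0.460882
  p = 18/51 = 0.352941: log2(p) = -1.502500, -p*log2(p) = 0.530294
  p = 5/51 = 0.098039: log2(p) = -3.350497, -p*log2(p) = 0.328480
  p = 17/51 = 0.333333: log2(p) = -1.584963, -p*log2(p) = 0.528321
  p = 1/51 = 0.019608: log2(p) = -5.672425, -p*log2(p) = 0.111224
H = 0.460882 + 0.530294 + 0.328480 + 0.528321 + 0.111224 = 1.959201

H = 1.9592 bits/symbol


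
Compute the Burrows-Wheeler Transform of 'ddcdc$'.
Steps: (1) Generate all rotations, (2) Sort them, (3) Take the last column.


Rotations (sorted):
  0: $ddcdc -> last char: c
  1: c$ddcd -> last char: d
  2: cdc$dd -> last char: d
  3: dc$ddc -> last char: c
  4: dcdc$d -> last char: d
  5: ddcdc$ -> last char: $


BWT = cddcd$


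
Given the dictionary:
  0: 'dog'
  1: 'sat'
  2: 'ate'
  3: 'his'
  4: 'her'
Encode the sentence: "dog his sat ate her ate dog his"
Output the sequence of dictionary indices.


Look up each word in the dictionary:
  'dog' -> 0
  'his' -> 3
  'sat' -> 1
  'ate' -> 2
  'her' -> 4
  'ate' -> 2
  'dog' -> 0
  'his' -> 3

Encoded: [0, 3, 1, 2, 4, 2, 0, 3]


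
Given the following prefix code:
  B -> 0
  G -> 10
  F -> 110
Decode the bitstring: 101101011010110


Decoding step by step:
Bits 10 -> G
Bits 110 -> F
Bits 10 -> G
Bits 110 -> F
Bits 10 -> G
Bits 110 -> F


Decoded message: GFGFGF


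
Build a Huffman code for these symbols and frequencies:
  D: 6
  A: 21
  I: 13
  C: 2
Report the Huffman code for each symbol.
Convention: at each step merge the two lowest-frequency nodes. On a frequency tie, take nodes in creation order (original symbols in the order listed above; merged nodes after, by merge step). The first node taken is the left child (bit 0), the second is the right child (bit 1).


Huffman tree construction:
Step 1: Merge C(2) + D(6) = 8
Step 2: Merge (C+D)(8) + I(13) = 21
Step 3: Merge A(21) + ((C+D)+I)(21) = 42
Read each symbol's code off the tree from the root (left child = 0, right child = 1).

Codes:
  D: 101 (length 3)
  A: 0 (length 1)
  I: 11 (length 2)
  C: 100 (length 3)
Average code length: 71/42 = 1.6905 bits/symbol


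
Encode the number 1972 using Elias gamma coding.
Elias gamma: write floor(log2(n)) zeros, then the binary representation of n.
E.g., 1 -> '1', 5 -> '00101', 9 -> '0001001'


num_bits = floor(log2(1972)) + 1 = 11
leading_zeros = num_bits - 1 = 10
binary(1972) = 11110110100

Elias gamma(1972) = '0000000000' + '11110110100' = 000000000011110110100 (21 bits)


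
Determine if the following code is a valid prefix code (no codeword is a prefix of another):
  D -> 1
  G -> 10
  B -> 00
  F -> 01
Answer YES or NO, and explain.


Checking each pair (does one codeword prefix another?):
  D='1' vs G='10': prefix -- VIOLATION

NO -- this is NOT a valid prefix code. D (1) is a prefix of G (10).


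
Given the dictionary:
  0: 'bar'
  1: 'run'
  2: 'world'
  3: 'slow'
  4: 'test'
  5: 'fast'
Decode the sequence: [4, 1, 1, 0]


Look up each index in the dictionary:
  4 -> 'test'
  1 -> 'run'
  1 -> 'run'
  0 -> 'bar'

Decoded: "test run run bar"


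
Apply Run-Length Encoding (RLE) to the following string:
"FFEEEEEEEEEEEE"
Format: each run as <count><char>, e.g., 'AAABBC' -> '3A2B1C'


Scanning runs left to right:
  i=0: run of 'F' x 2 -> '2F'
  i=2: run of 'E' x 12 -> '12E'

RLE = 2F12E


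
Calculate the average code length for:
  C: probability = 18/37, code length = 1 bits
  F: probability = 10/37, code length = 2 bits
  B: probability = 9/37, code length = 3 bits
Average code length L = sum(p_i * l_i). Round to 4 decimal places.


Weighted contributions p_i * l_i:
  C: (18/37) * 1 = 18/37
  F: (10/37) * 2 = 20/37
  B: (9/37) * 3 = 27/37
Sum = (18 + 20 + 27)/37 = 65/37

L = 65/37 = 1.7568 bits/symbol


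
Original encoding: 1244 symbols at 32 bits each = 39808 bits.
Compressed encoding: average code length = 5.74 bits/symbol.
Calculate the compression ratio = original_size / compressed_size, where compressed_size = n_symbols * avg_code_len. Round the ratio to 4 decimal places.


original_size = n_symbols * orig_bits = 1244 * 32 = 39808 bits
compressed_size = n_symbols * avg_code_len = 1244 * 5.74 = 7140.56 bits
ratio = original_size / compressed_size = 39808 / 7140.56 = 5.5749

Compression ratio = 5.5749


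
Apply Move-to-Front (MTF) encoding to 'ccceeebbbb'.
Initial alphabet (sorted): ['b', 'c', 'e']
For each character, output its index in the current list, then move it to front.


MTF encoding:
'c': index 1 in ['b', 'c', 'e'] -> ['c', 'b', 'e']
'c': index 0 in ['c', 'b', 'e'] -> ['c', 'b', 'e']
'c': index 0 in ['c', 'b', 'e'] -> ['c', 'b', 'e']
'e': index 2 in ['c', 'b', 'e'] -> ['e', 'c', 'b']
'e': index 0 in ['e', 'c', 'b'] -> ['e', 'c', 'b']
'e': index 0 in ['e', 'c', 'b'] -> ['e', 'c', 'b']
'b': index 2 in ['e', 'c', 'b'] -> ['b', 'e', 'c']
'b': index 0 in ['b', 'e', 'c'] -> ['b', 'e', 'c']
'b': index 0 in ['b', 'e', 'c'] -> ['b', 'e', 'c']
'b': index 0 in ['b', 'e', 'c'] -> ['b', 'e', 'c']


Output: [1, 0, 0, 2, 0, 0, 2, 0, 0, 0]


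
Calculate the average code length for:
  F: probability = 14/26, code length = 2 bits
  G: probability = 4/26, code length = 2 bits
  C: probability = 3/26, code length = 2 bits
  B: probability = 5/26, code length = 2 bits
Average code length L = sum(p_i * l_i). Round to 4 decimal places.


Weighted contributions p_i * l_i:
  F: (14/26) * 2 = 28/26
  G: (4/26) * 2 = 8/26
  C: (3/26) * 2 = 6/26
  B: (5/26) * 2 = 10/26
Sum = (28 + 8 + 6 + 10)/26 = 52/26

L = 52/26 = 2.0000 bits/symbol


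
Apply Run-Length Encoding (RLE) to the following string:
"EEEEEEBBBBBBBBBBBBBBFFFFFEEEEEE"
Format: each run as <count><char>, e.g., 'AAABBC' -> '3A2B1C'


Scanning runs left to right:
  i=0: run of 'E' x 6 -> '6E'
  i=6: run of 'B' x 14 -> '14B'
  i=20: run of 'F' x 5 -> '5F'
  i=25: run of 'E' x 6 -> '6E'

RLE = 6E14B5F6E


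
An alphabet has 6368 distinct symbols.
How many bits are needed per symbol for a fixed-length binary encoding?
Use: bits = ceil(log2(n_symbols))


log2(6368) = 12.6366
Bracket: 2^12 = 4096 < 6368 <= 2^13 = 8192
So ceil(log2(6368)) = 13

bits = ceil(log2(6368)) = ceil(12.6366) = 13 bits


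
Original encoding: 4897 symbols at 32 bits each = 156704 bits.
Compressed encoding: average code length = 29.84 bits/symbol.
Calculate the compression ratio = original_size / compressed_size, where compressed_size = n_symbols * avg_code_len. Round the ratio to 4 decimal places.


original_size = n_symbols * orig_bits = 4897 * 32 = 156704 bits
compressed_size = n_symbols * avg_code_len = 4897 * 29.84 = 146126.48 bits
ratio = original_size / compressed_size = 156704 / 146126.48 = 1.0724

Compression ratio = 1.0724


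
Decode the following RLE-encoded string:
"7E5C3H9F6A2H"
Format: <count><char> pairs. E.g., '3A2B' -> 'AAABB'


Expanding each <count><char> pair:
  7E -> 'EEEEEEE'
  5C -> 'CCCCC'
  3H -> 'HHH'
  9F -> 'FFFFFFFFF'
  6A -> 'AAAAAA'
  2H -> 'HH'

Decoded = EEEEEEECCCCCHHHFFFFFFFFFAAAAAAHH


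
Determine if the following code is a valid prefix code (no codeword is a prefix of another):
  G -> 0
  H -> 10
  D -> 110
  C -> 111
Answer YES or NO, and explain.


Checking each pair (does one codeword prefix another?):
  G='0' vs H='10': no prefix
  G='0' vs D='110': no prefix
  G='0' vs C='111': no prefix
  H='10' vs G='0': no prefix
  H='10' vs D='110': no prefix
  H='10' vs C='111': no prefix
  D='110' vs G='0': no prefix
  D='110' vs H='10': no prefix
  D='110' vs C='111': no prefix
  C='111' vs G='0': no prefix
  C='111' vs H='10': no prefix
  C='111' vs D='110': no prefix
No violation found over all pairs.

YES -- this is a valid prefix code. No codeword is a prefix of any other codeword.


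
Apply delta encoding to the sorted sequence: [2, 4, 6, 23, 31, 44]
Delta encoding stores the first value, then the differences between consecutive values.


First value: 2
Deltas:
  4 - 2 = 2
  6 - 4 = 2
  23 - 6 = 17
  31 - 23 = 8
  44 - 31 = 13


Delta encoded: [2, 2, 2, 17, 8, 13]


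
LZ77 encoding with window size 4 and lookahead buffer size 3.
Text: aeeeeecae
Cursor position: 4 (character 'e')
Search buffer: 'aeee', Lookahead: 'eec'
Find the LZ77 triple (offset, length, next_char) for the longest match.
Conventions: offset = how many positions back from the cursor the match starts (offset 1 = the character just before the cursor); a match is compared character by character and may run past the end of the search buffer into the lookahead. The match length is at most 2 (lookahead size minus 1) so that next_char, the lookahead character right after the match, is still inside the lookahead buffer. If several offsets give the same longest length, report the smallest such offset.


Try each offset into the search buffer:
  offset=1 (pos 3, char 'e'): match length 2
  offset=2 (pos 2, char 'e'): match length 2
  offset=3 (pos 1, char 'e'): match length 2
  offset=4 (pos 0, char 'a'): match length 0
Longest match has length 2, found at offsets 1, 2, 3; take the smallest, offset 1.
next_char = character at position 4 + 2 = 6 -> 'c'

Best match: offset=1, length=2 (matching 'ee' starting at position 3)
LZ77 triple: (1, 2, 'c')


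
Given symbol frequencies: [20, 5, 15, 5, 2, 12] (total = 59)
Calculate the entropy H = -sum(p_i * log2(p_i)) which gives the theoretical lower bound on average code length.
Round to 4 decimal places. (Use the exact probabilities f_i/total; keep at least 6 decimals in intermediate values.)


Per-symbol terms -p_i * log2(p_i) with p_i = f_i/59:
  p = 20/59 = 0.338983: log2(p) = -1.560715, -p*log2(p) = 0.529056
  p = 5/59 = 0.084746: log2(p) = -3.560715, -p*log2(p) = 0.301756
  p = 15/59 = 0.254237: log2(p) = -1.975752, -p*log2(p) = 0.502310
  p = 5/59 = 0.084746: log2(p) = -3.560715, -p*log2(p) = 0.301756
  p = 2/59 = 0.033898: log2(p) = -4.882643, -p*log2(p) = 0.165513
  p = 12/59 = 0.203390: log2(p) = -2.297681, -p*log2(p) = 0.467325
H = 0.529056 + 0.301756 + 0.502310 + 0.301756 + 0.165513 + 0.467325 = 2.267716

H = 2.2677 bits/symbol


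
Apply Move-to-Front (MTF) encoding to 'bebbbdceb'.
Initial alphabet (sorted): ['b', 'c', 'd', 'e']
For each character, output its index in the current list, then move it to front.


MTF encoding:
'b': index 0 in ['b', 'c', 'd', 'e'] -> ['b', 'c', 'd', 'e']
'e': index 3 in ['b', 'c', 'd', 'e'] -> ['e', 'b', 'c', 'd']
'b': index 1 in ['e', 'b', 'c', 'd'] -> ['b', 'e', 'c', 'd']
'b': index 0 in ['b', 'e', 'c', 'd'] -> ['b', 'e', 'c', 'd']
'b': index 0 in ['b', 'e', 'c', 'd'] -> ['b', 'e', 'c', 'd']
'd': index 3 in ['b', 'e', 'c', 'd'] -> ['d', 'b', 'e', 'c']
'c': index 3 in ['d', 'b', 'e', 'c'] -> ['c', 'd', 'b', 'e']
'e': index 3 in ['c', 'd', 'b', 'e'] -> ['e', 'c', 'd', 'b']
'b': index 3 in ['e', 'c', 'd', 'b'] -> ['b', 'e', 'c', 'd']


Output: [0, 3, 1, 0, 0, 3, 3, 3, 3]


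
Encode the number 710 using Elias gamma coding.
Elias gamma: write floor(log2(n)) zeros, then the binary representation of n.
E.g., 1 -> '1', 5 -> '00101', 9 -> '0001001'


num_bits = floor(log2(710)) + 1 = 10
leading_zeros = num_bits - 1 = 9
binary(710) = 1011000110

Elias gamma(710) = '000000000' + '1011000110' = 0000000001011000110 (19 bits)


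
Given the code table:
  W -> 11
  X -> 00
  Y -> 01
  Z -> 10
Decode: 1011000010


Decoding:
10 -> Z
11 -> W
00 -> X
00 -> X
10 -> Z


Result: ZWXXZ


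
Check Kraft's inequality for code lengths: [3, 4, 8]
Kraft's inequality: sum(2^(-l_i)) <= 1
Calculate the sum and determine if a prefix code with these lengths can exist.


Sum = 2^(-3) + 2^(-4) + 2^(-8)
    = 0.125 + 0.0625 + 0.00390625
    = 49/256 = 0.19140625
Since 0.19140625 <= 1, Kraft's inequality IS satisfied.
A prefix code with these lengths CAN exist.

Kraft sum = 0.19140625. Satisfied.


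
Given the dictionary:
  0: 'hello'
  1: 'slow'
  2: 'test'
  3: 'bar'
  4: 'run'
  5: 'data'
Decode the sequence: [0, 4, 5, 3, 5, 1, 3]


Look up each index in the dictionary:
  0 -> 'hello'
  4 -> 'run'
  5 -> 'data'
  3 -> 'bar'
  5 -> 'data'
  1 -> 'slow'
  3 -> 'bar'

Decoded: "hello run data bar data slow bar"


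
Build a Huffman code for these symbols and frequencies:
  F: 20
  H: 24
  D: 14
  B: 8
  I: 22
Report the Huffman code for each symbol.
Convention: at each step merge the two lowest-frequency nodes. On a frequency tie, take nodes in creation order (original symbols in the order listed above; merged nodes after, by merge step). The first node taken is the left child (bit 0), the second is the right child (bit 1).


Huffman tree construction:
Step 1: Merge B(8) + D(14) = 22
Step 2: Merge F(20) + I(22) = 42
Step 3: Merge (B+D)(22) + H(24) = 46
Step 4: Merge (F+I)(42) + ((B+D)+H)(46) = 88
Read each symbol's code off the tree from the root (left child = 0, right child = 1).

Codes:
  F: 00 (length 2)
  H: 11 (length 2)
  D: 101 (length 3)
  B: 100 (length 3)
  I: 01 (length 2)
Average code length: 198/88 = 2.2500 bits/symbol


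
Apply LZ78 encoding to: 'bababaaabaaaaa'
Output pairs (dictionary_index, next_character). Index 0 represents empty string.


LZ78 encoding steps:
Dictionary: {0: ''}
Step 1: w='' (idx 0), next='b' -> output (0, 'b'), add 'b' as idx 1
Step 2: w='' (idx 0), next='a' -> output (0, 'a'), add 'a' as idx 2
Step 3: w='b' (idx 1), next='a' -> output (1, 'a'), add 'ba' as idx 3
Step 4: w='ba' (idx 3), next='a' -> output (3, 'a'), add 'baa' as idx 4
Step 5: w='a' (idx 2), next='b' -> output (2, 'b'), add 'ab' as idx 5
Step 6: w='a' (idx 2), next='a' -> output (2, 'a'), add 'aa' as idx 6
Step 7: w='aa' (idx 6), next='a' -> output (6, 'a'), add 'aaa' as idx 7


Encoded: [(0, 'b'), (0, 'a'), (1, 'a'), (3, 'a'), (2, 'b'), (2, 'a'), (6, 'a')]


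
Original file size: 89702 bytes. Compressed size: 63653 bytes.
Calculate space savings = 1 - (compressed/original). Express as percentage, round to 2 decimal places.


ratio = compressed/original = 63653/89702 = 0.709605
savings = 1 - ratio = 1 - 0.709605 = 0.290395
as a percentage: 0.290395 * 100 = 29.04%

Space savings = 1 - 63653/89702 = 29.04%


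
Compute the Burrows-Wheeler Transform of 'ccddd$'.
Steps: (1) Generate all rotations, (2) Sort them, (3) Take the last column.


Rotations (sorted):
  0: $ccddd -> last char: d
  1: ccddd$ -> last char: $
  2: cddd$c -> last char: c
  3: d$ccdd -> last char: d
  4: dd$ccd -> last char: d
  5: ddd$cc -> last char: c


BWT = d$cddc


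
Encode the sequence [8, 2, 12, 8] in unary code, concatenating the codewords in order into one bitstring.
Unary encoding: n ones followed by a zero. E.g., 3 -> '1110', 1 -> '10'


Encode each number as n ones followed by a terminating 0:
  8 -> 111111110 (9 bits)
  2 -> 110 (3 bits)
  12 -> 1111111111110 (13 bits)
  8 -> 111111110 (9 bits)
Total length = 9 + 3 + 13 + 9 = 34 bits.

Unary([8, 2, 12, 8]) = 1111111101101111111111110111111110 (34 bits)


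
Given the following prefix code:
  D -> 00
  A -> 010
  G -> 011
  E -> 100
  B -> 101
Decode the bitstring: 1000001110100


Decoding step by step:
Bits 100 -> E
Bits 00 -> D
Bits 011 -> G
Bits 101 -> B
Bits 00 -> D


Decoded message: EDGBD


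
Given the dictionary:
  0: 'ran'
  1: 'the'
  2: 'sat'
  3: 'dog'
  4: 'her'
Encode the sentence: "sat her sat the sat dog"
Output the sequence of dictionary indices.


Look up each word in the dictionary:
  'sat' -> 2
  'her' -> 4
  'sat' -> 2
  'the' -> 1
  'sat' -> 2
  'dog' -> 3

Encoded: [2, 4, 2, 1, 2, 3]


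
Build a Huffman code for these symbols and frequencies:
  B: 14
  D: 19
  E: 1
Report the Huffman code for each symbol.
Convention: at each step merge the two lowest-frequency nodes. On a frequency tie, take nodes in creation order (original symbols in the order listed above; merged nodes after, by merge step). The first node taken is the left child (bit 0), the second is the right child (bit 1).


Huffman tree construction:
Step 1: Merge E(1) + B(14) = 15
Step 2: Merge (E+B)(15) + D(19) = 34
Read each symbol's code off the tree from the root (left child = 0, right child = 1).

Codes:
  B: 01 (length 2)
  D: 1 (length 1)
  E: 00 (length 2)
Average code length: 49/34 = 1.4412 bits/symbol


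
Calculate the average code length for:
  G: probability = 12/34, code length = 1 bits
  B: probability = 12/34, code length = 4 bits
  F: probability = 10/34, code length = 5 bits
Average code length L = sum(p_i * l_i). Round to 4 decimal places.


Weighted contributions p_i * l_i:
  G: (12/34) * 1 = 12/34
  B: (12/34) * 4 = 48/34
  F: (10/34) * 5 = 50/34
Sum = (12 + 48 + 50)/34 = 110/34

L = 110/34 = 3.2353 bits/symbol


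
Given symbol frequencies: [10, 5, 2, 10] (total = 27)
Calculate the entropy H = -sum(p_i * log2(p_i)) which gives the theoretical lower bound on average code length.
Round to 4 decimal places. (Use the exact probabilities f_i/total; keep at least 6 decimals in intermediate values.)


Per-symbol terms -p_i * log2(p_i) with p_i = f_i/27:
  p = 10/27 = 0.370370: log2(p) = -1.432959, -p*log2(p) = 0.530726
  p = 5/27 = 0.185185: log2(p) = -2.432959, -p*log2(p) = 0.450548
  p = 2/27 = 0.074074: log2(p) = -3.754888, -p*log2(p) = 0.278140
  p = 10/27 = 0.370370: log2(p) = -1.432959, -p*log2(p) = 0.530726
H = 0.530726 + 0.450548 + 0.278140 + 0.530726 = 1.790140

H = 1.7901 bits/symbol


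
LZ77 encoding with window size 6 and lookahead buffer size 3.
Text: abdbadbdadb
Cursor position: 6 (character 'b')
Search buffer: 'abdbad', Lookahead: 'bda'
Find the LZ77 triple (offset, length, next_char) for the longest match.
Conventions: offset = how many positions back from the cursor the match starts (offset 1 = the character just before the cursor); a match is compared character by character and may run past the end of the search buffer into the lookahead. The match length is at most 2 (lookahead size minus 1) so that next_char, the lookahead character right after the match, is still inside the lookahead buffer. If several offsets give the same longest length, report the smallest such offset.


Try each offset into the search buffer:
  offset=1 (pos 5, char 'd'): match length 0
  offset=2 (pos 4, char 'a'): match length 0
  offset=3 (pos 3, char 'b'): match length 1
  offset=4 (pos 2, char 'd'): match length 0
  offset=5 (pos 1, char 'b'): match length 2
  offset=6 (pos 0, char 'a'): match length 0
Longest match has length 2 at offset 5.
next_char = character at position 6 + 2 = 8 -> 'a'

Best match: offset=5, length=2 (matching 'bd' starting at position 1)
LZ77 triple: (5, 2, 'a')


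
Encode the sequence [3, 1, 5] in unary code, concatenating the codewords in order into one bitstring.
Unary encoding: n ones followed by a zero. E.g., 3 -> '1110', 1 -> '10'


Encode each number as n ones followed by a terminating 0:
  3 -> 1110 (4 bits)
  1 -> 10 (2 bits)
  5 -> 111110 (6 bits)
Total length = 4 + 2 + 6 = 12 bits.

Unary([3, 1, 5]) = 111010111110 (12 bits)


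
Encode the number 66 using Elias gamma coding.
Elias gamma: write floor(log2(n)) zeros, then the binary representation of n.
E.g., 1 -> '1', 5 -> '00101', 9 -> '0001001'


num_bits = floor(log2(66)) + 1 = 7
leading_zeros = num_bits - 1 = 6
binary(66) = 1000010

Elias gamma(66) = '000000' + '1000010' = 0000001000010 (13 bits)


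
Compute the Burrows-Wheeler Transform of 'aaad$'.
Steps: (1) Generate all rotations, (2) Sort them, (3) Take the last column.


Rotations (sorted):
  0: $aaad -> last char: d
  1: aaad$ -> last char: $
  2: aad$a -> last char: a
  3: ad$aa -> last char: a
  4: d$aaa -> last char: a


BWT = d$aaa


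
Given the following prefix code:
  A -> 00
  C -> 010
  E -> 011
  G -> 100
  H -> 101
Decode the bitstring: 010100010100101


Decoding step by step:
Bits 010 -> C
Bits 100 -> G
Bits 010 -> C
Bits 100 -> G
Bits 101 -> H


Decoded message: CGCGH


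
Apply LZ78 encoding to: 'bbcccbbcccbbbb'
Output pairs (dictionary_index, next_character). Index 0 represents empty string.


LZ78 encoding steps:
Dictionary: {0: ''}
Step 1: w='' (idx 0), next='b' -> output (0, 'b'), add 'b' as idx 1
Step 2: w='b' (idx 1), next='c' -> output (1, 'c'), add 'bc' as idx 2
Step 3: w='' (idx 0), next='c' -> output (0, 'c'), add 'c' as idx 3
Step 4: w='c' (idx 3), next='b' -> output (3, 'b'), add 'cb' as idx 4
Step 5: w='bc' (idx 2), next='c' -> output (2, 'c'), add 'bcc' as idx 5
Step 6: w='cb' (idx 4), next='b' -> output (4, 'b'), add 'cbb' as idx 6
Step 7: w='b' (idx 1), next='b' -> output (1, 'b'), add 'bb' as idx 7


Encoded: [(0, 'b'), (1, 'c'), (0, 'c'), (3, 'b'), (2, 'c'), (4, 'b'), (1, 'b')]


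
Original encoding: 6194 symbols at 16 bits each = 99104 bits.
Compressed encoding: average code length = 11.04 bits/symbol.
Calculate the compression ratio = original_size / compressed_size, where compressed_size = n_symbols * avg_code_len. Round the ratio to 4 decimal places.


original_size = n_symbols * orig_bits = 6194 * 16 = 99104 bits
compressed_size = n_symbols * avg_code_len = 6194 * 11.04 = 68381.76 bits
ratio = original_size / compressed_size = 99104 / 68381.76 = 1.4493

Compression ratio = 1.4493


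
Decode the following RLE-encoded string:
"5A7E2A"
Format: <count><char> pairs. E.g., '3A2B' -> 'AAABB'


Expanding each <count><char> pair:
  5A -> 'AAAAA'
  7E -> 'EEEEEEE'
  2A -> 'AA'

Decoded = AAAAAEEEEEEEAA


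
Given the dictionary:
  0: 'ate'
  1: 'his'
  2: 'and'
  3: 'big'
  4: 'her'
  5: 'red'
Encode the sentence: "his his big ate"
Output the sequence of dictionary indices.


Look up each word in the dictionary:
  'his' -> 1
  'his' -> 1
  'big' -> 3
  'ate' -> 0

Encoded: [1, 1, 3, 0]


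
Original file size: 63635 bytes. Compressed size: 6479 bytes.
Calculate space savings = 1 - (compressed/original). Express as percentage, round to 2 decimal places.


ratio = compressed/original = 6479/63635 = 0.101815
savings = 1 - ratio = 1 - 0.101815 = 0.898185
as a percentage: 0.898185 * 100 = 89.82%

Space savings = 1 - 6479/63635 = 89.82%


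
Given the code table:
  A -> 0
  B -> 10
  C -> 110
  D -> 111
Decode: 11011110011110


Decoding:
110 -> C
111 -> D
10 -> B
0 -> A
111 -> D
10 -> B


Result: CDBADB


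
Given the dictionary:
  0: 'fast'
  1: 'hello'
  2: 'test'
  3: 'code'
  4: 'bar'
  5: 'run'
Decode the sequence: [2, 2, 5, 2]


Look up each index in the dictionary:
  2 -> 'test'
  2 -> 'test'
  5 -> 'run'
  2 -> 'test'

Decoded: "test test run test"


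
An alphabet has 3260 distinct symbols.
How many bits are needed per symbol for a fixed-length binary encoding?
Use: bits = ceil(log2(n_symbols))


log2(3260) = 11.6707
Bracket: 2^11 = 2048 < 3260 <= 2^12 = 4096
So ceil(log2(3260)) = 12

bits = ceil(log2(3260)) = ceil(11.6707) = 12 bits


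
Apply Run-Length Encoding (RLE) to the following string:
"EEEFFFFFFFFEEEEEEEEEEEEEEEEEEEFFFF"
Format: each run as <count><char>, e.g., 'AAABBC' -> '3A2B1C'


Scanning runs left to right:
  i=0: run of 'E' x 3 -> '3E'
  i=3: run of 'F' x 8 -> '8F'
  i=11: run of 'E' x 19 -> '19E'
  i=30: run of 'F' x 4 -> '4F'

RLE = 3E8F19E4F


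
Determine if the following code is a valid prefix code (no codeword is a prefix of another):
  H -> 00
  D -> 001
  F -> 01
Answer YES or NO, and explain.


Checking each pair (does one codeword prefix another?):
  H='00' vs D='001': prefix -- VIOLATION

NO -- this is NOT a valid prefix code. H (00) is a prefix of D (001).


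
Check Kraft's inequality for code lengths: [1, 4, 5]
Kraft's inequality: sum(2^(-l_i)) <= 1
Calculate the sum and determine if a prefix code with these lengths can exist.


Sum = 2^(-1) + 2^(-4) + 2^(-5)
    = 0.5 + 0.0625 + 0.03125
    = 19/32 = 0.59375
Since 0.59375 <= 1, Kraft's inequality IS satisfied.
A prefix code with these lengths CAN exist.

Kraft sum = 0.59375. Satisfied.


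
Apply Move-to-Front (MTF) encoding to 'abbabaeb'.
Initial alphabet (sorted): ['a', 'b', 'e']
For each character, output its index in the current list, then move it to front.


MTF encoding:
'a': index 0 in ['a', 'b', 'e'] -> ['a', 'b', 'e']
'b': index 1 in ['a', 'b', 'e'] -> ['b', 'a', 'e']
'b': index 0 in ['b', 'a', 'e'] -> ['b', 'a', 'e']
'a': index 1 in ['b', 'a', 'e'] -> ['a', 'b', 'e']
'b': index 1 in ['a', 'b', 'e'] -> ['b', 'a', 'e']
'a': index 1 in ['b', 'a', 'e'] -> ['a', 'b', 'e']
'e': index 2 in ['a', 'b', 'e'] -> ['e', 'a', 'b']
'b': index 2 in ['e', 'a', 'b'] -> ['b', 'e', 'a']


Output: [0, 1, 0, 1, 1, 1, 2, 2]


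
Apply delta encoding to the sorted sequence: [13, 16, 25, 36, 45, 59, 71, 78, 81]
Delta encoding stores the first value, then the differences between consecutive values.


First value: 13
Deltas:
  16 - 13 = 3
  25 - 16 = 9
  36 - 25 = 11
  45 - 36 = 9
  59 - 45 = 14
  71 - 59 = 12
  78 - 71 = 7
  81 - 78 = 3


Delta encoded: [13, 3, 9, 11, 9, 14, 12, 7, 3]


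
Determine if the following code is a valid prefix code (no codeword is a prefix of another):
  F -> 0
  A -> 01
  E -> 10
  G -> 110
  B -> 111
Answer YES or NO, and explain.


Checking each pair (does one codeword prefix another?):
  F='0' vs A='01': prefix -- VIOLATION

NO -- this is NOT a valid prefix code. F (0) is a prefix of A (01).


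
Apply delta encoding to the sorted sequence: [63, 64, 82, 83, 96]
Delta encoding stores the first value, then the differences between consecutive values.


First value: 63
Deltas:
  64 - 63 = 1
  82 - 64 = 18
  83 - 82 = 1
  96 - 83 = 13


Delta encoded: [63, 1, 18, 1, 13]


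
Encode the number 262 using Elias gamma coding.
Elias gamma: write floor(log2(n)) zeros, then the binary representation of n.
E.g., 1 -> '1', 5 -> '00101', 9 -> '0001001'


num_bits = floor(log2(262)) + 1 = 9
leading_zeros = num_bits - 1 = 8
binary(262) = 100000110

Elias gamma(262) = '00000000' + '100000110' = 00000000100000110 (17 bits)


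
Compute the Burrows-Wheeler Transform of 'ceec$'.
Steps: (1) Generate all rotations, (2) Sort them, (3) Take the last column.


Rotations (sorted):
  0: $ceec -> last char: c
  1: c$cee -> last char: e
  2: ceec$ -> last char: $
  3: ec$ce -> last char: e
  4: eec$c -> last char: c


BWT = ce$ec


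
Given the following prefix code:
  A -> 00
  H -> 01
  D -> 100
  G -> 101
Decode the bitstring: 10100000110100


Decoding step by step:
Bits 101 -> G
Bits 00 -> A
Bits 00 -> A
Bits 01 -> H
Bits 101 -> G
Bits 00 -> A


Decoded message: GAAHGA


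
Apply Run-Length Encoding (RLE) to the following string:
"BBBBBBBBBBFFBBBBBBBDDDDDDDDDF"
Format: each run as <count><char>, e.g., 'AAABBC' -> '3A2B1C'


Scanning runs left to right:
  i=0: run of 'B' x 10 -> '10B'
  i=10: run of 'F' x 2 -> '2F'
  i=12: run of 'B' x 7 -> '7B'
  i=19: run of 'D' x 9 -> '9D'
  i=28: run of 'F' x 1 -> '1F'

RLE = 10B2F7B9D1F


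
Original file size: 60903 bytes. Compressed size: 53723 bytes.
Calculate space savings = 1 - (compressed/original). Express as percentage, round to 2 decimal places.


ratio = compressed/original = 53723/60903 = 0.882108
savings = 1 - ratio = 1 - 0.882108 = 0.117892
as a percentage: 0.117892 * 100 = 11.79%

Space savings = 1 - 53723/60903 = 11.79%


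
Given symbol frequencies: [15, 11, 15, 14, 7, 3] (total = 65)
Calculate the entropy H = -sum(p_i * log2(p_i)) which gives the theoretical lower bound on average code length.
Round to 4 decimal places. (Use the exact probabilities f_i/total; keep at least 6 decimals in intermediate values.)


Per-symbol terms -p_i * log2(p_i) with p_i = f_i/65:
  p = 15/65 = 0.230769: log2(p) = -2.115477, -p*log2(p) = 0.488187
  p = 11/65 = 0.169231: log2(p) = -2.562936, -p*log2(p) = 0.433728
  p = 15/65 = 0.230769: log2(p) = -2.115477, -p*log2(p) = 0.488187
  p = 14/65 = 0.215385: log2(p) = -2.215013, -p*log2(p) = 0.477080
  p = 7/65 = 0.107692: log2(p) = -3.215013, -p*log2(p) = 0.346232
  p = 3/65 = 0.046154: log2(p) = -4.437405, -p*log2(p) = 0.204803
H = 0.488187 + 0.433728 + 0.488187 + 0.477080 + 0.346232 + 0.204803 = 2.438217

H = 2.4382 bits/symbol


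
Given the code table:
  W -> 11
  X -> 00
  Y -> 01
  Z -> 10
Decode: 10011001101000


Decoding:
10 -> Z
01 -> Y
10 -> Z
01 -> Y
10 -> Z
10 -> Z
00 -> X


Result: ZYZYZZX


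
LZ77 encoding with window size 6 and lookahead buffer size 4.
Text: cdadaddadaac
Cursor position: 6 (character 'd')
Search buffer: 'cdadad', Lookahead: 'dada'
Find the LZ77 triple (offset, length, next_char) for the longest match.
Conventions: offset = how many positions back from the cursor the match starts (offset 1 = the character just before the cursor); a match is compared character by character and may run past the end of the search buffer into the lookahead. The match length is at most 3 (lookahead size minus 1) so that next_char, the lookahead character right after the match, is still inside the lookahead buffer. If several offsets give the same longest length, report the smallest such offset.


Try each offset into the search buffer:
  offset=1 (pos 5, char 'd'): match length 1
  offset=2 (pos 4, char 'a'): match length 0
  offset=3 (pos 3, char 'd'): match length 3
  offset=4 (pos 2, char 'a'): match length 0
  offset=5 (pos 1, char 'd'): match length 3
  offset=6 (pos 0, char 'c'): match length 0
Longest match has length 3, found at offsets 3, 5; take the smallest, offset 3.
next_char = character at position 6 + 3 = 9 -> 'a'

Best match: offset=3, length=3 (matching 'dad' starting at position 3)
LZ77 triple: (3, 3, 'a')
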